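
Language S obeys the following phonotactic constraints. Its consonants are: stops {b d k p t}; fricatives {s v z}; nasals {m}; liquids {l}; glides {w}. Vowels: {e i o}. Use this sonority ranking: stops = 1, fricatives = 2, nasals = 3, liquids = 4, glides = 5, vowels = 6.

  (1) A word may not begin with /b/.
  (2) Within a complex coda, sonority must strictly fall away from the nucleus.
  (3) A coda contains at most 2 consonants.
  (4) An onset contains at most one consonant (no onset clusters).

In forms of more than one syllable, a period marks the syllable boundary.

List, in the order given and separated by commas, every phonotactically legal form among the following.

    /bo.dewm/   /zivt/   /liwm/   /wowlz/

/bo.dewm/ — violates constraint 1: word begins with /b/ → phonotactically illegal
/zivt/ — σ1 onset /z/, coda /vt/ (2→1 falls) ok → phonotactically legal
/liwm/ — σ1 onset /l/, coda /wm/ (5→3 falls) ok → phonotactically legal
/wowlz/ — violates constraint 3: syllable 1 coda /wlz/ has 3 consonants (> 2) → phonotactically illegal

/zivt/, /liwm/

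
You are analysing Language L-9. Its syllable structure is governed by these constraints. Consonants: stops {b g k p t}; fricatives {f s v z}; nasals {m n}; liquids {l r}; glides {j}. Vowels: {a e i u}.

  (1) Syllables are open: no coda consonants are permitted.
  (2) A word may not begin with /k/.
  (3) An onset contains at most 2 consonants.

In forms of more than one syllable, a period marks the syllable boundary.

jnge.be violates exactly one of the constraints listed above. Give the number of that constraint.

jnge.be: syllable 1 onset /jng/ has 3 consonants (> 2).
This is a violation of constraint 3: "An onset contains at most 2 consonants."
The remaining constraints (1, 2) are satisfied.

3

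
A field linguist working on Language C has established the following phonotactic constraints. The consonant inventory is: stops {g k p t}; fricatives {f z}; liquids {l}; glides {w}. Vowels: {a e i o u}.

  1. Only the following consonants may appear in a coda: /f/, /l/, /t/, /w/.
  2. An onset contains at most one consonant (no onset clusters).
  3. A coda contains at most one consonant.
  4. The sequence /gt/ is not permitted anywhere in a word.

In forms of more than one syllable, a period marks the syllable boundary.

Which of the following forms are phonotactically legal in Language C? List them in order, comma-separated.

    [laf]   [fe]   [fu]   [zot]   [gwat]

[laf], [fe], [fu], [zot]

[laf] — σ1 onset /l/, coda /f/ ok → phonotactically legal
[fe] — σ1 onset /f/, coda /∅/ ok → phonotactically legal
[fu] — σ1 onset /f/, coda /∅/ ok → phonotactically legal
[zot] — σ1 onset /z/, coda /t/ ok → phonotactically legal
[gwat] — violates constraint 2: syllable 1 onset /gw/ has 2 consonants (> 1) → phonotactically illegal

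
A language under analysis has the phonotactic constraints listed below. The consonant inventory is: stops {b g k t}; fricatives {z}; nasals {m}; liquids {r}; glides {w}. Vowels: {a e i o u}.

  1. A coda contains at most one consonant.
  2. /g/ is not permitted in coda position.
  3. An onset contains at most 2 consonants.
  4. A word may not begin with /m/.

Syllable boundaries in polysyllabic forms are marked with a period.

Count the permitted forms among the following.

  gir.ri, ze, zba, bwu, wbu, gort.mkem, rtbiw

gir.ri — σ1 onset /g/, coda /r/ ok; σ2 onset /r/, coda /∅/ ok → permitted
ze — σ1 onset /z/, coda /∅/ ok → permitted
zba — σ1 onset /zb/ (2C), coda /∅/ ok → permitted
bwu — σ1 onset /bw/ (2C), coda /∅/ ok → permitted
wbu — σ1 onset /wb/ (2C), coda /∅/ ok → permitted
gort.mkem — violates constraint 1: syllable 1 coda /rt/ has 2 consonants (> 1) → not permitted
rtbiw — violates constraint 3: syllable 1 onset /rtb/ has 3 consonants (> 2) → not permitted
Permitted: gir.ri, ze, zba, bwu, wbu → 5.

5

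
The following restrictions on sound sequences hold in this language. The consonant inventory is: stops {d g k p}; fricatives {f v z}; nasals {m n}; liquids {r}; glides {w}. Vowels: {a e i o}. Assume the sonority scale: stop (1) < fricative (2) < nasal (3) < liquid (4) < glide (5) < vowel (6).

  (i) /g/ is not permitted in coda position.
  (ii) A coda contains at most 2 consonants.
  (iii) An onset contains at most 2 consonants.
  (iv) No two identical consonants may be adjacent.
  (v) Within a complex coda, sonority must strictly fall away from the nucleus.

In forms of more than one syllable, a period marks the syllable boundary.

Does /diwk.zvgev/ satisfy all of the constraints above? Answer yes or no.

no

/diwk.zvgev/ — violates constraint (iii): syllable 2 onset /zvg/ has 3 consonants (> 2) → not permitted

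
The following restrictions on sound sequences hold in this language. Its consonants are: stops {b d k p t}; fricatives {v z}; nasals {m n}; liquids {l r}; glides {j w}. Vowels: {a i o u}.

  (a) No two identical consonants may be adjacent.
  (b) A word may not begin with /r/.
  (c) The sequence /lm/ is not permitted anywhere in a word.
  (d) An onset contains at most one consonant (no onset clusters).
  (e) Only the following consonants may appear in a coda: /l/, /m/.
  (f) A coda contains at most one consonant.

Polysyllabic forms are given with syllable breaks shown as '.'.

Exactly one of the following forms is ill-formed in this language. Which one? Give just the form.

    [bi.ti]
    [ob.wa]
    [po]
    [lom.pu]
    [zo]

[ob.wa]

[bi.ti] — σ1 onset /b/, coda /∅/ ok; σ2 onset /t/, coda /∅/ ok → well-formed
[ob.wa] — violates constraint (e): syllable 1 coda contains /b/, which is not a licensed coda consonant → ill-formed
[po] — σ1 onset /p/, coda /∅/ ok → well-formed
[lom.pu] — σ1 onset /l/, coda /m/ ok; σ2 onset /p/, coda /∅/ ok → well-formed
[zo] — σ1 onset /z/, coda /∅/ ok → well-formed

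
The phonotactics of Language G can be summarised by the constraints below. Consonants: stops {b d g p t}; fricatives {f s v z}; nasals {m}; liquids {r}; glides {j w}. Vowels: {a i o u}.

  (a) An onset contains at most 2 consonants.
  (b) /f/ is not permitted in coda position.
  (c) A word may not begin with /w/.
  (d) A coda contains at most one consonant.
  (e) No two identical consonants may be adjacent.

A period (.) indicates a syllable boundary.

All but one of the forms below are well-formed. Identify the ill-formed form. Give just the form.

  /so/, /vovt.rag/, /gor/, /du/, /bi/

/vovt.rag/

/so/ — σ1 onset /s/, coda /∅/ ok → well-formed
/vovt.rag/ — violates constraint (d): syllable 1 coda /vt/ has 2 consonants (> 1) → ill-formed
/gor/ — σ1 onset /g/, coda /r/ ok → well-formed
/du/ — σ1 onset /d/, coda /∅/ ok → well-formed
/bi/ — σ1 onset /b/, coda /∅/ ok → well-formed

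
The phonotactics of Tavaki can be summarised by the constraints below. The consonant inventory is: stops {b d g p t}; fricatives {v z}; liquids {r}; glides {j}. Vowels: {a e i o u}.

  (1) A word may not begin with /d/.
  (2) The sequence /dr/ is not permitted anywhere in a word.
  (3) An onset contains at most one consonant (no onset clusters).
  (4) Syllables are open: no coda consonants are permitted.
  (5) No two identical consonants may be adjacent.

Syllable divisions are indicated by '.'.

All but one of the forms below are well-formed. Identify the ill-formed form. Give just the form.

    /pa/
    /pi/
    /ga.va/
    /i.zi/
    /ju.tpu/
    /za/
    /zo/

/ju.tpu/

/pa/ — σ1 onset /p/, coda /∅/ ok → well-formed
/pi/ — σ1 onset /p/, coda /∅/ ok → well-formed
/ga.va/ — σ1 onset /g/, coda /∅/ ok; σ2 onset /v/, coda /∅/ ok → well-formed
/i.zi/ — σ1 onset /∅/, coda /∅/ ok; σ2 onset /z/, coda /∅/ ok → well-formed
/ju.tpu/ — violates constraint 3: syllable 2 onset /tp/ has 2 consonants (> 1) → ill-formed
/za/ — σ1 onset /z/, coda /∅/ ok → well-formed
/zo/ — σ1 onset /z/, coda /∅/ ok → well-formed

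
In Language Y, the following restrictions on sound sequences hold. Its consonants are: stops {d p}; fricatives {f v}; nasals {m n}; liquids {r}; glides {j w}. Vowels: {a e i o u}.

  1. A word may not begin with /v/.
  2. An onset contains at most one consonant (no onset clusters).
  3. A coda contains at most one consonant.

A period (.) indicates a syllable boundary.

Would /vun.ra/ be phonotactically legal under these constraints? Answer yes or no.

no

/vun.ra/ — violates constraint 1: word begins with /v/ → phonotactically illegal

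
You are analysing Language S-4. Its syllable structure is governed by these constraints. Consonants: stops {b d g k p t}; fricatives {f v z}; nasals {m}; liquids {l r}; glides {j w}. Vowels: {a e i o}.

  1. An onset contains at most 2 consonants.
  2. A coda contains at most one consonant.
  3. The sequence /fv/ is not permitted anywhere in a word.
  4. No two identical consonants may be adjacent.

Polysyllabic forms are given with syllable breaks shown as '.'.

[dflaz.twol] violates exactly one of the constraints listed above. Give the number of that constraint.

1

[dflaz.twol]: syllable 1 onset /dfl/ has 3 consonants (> 2).
This is a violation of constraint 1: "An onset contains at most 2 consonants."
The remaining constraints (2, 3, 4) are satisfied.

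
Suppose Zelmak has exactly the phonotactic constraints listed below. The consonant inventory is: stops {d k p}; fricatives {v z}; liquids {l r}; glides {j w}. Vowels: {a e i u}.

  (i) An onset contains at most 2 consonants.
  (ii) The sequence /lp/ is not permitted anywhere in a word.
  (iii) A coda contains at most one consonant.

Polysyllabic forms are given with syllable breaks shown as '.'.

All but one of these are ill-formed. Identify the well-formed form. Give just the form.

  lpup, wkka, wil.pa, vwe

vwe

lpup — violates constraint (ii): contains banned sequence /lp/ → ill-formed
wkka — violates constraint (i): syllable 1 onset /wkk/ has 3 consonants (> 2) → ill-formed
wil.pa — violates constraint (ii): contains banned sequence /lp/ → ill-formed
vwe — σ1 onset /vw/ (2C), coda /∅/ ok → well-formed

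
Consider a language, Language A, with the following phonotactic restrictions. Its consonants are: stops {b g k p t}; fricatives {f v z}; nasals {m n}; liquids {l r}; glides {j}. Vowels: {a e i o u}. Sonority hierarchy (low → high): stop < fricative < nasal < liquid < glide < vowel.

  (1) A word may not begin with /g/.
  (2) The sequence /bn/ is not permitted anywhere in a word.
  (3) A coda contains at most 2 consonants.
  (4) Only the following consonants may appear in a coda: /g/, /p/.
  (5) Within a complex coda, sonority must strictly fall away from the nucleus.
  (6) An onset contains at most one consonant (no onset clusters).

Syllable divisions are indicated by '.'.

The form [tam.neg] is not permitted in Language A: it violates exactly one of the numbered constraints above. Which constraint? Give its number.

[tam.neg]: syllable 1 coda contains /m/, which is not a licensed coda consonant.
This is a violation of constraint 4: "Only the following consonants may appear in a coda: /g/, /p/."
The remaining constraints (1, 2, 3, 5, 6) are satisfied.

4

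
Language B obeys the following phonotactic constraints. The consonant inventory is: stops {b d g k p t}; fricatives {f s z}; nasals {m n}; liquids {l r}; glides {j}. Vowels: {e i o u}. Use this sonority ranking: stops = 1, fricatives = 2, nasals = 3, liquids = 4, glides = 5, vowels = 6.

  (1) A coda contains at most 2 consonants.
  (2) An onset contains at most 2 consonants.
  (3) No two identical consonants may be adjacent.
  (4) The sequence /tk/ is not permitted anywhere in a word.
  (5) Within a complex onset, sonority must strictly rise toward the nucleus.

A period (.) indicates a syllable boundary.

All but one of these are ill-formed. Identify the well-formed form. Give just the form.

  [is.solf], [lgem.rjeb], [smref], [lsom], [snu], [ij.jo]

[is.solf] — violates constraint 3: adjacent identical consonants /ss/ → ill-formed
[lgem.rjeb] — violates constraint 5: syllable 1 onset /lg/: /l/ (liquid, 4) → /g/ (stop, 1) does not rise → ill-formed
[smref] — violates constraint 2: syllable 1 onset /smr/ has 3 consonants (> 2) → ill-formed
[lsom] — violates constraint 5: syllable 1 onset /ls/: /l/ (liquid, 4) → /s/ (fricative, 2) does not rise → ill-formed
[snu] — σ1 onset /sn/ (2→3 rises), coda /∅/ ok → well-formed
[ij.jo] — violates constraint 3: adjacent identical consonants /jj/ → ill-formed

[snu]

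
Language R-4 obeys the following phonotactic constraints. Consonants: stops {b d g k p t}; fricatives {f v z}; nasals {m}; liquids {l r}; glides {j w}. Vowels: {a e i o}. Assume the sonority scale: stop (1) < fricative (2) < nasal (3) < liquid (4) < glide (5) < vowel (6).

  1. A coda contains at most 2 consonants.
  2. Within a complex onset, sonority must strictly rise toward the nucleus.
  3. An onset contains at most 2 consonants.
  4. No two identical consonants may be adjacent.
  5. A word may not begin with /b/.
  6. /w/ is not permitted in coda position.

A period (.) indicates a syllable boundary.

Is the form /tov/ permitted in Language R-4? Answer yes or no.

/tov/ — σ1 onset /t/, coda /v/ ok → permitted

yes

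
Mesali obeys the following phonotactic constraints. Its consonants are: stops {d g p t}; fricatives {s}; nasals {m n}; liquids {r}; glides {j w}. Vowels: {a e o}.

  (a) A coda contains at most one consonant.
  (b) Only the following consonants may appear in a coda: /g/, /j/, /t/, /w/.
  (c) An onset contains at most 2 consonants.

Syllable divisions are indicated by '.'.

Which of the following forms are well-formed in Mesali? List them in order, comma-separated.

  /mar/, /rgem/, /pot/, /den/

/mar/ — violates constraint (b): syllable 1 coda contains /r/, which is not a licensed coda consonant → ill-formed
/rgem/ — violates constraint (b): syllable 1 coda contains /m/, which is not a licensed coda consonant → ill-formed
/pot/ — σ1 onset /p/, coda /t/ ok → well-formed
/den/ — violates constraint (b): syllable 1 coda contains /n/, which is not a licensed coda consonant → ill-formed

/pot/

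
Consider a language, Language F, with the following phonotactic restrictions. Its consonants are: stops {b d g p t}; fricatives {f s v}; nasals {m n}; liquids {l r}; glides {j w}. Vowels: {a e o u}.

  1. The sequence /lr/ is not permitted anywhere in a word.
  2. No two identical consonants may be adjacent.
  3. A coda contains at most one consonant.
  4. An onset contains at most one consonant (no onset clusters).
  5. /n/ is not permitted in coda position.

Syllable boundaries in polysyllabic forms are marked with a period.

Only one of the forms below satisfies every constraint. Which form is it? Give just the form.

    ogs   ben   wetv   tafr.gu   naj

naj

ogs — violates constraint 3: syllable 1 coda /gs/ has 2 consonants (> 1) → illicit
ben — violates constraint 5: syllable 1 coda contains /n/ → illicit
wetv — violates constraint 3: syllable 1 coda /tv/ has 2 consonants (> 1) → illicit
tafr.gu — violates constraint 3: syllable 1 coda /fr/ has 2 consonants (> 1) → illicit
naj — σ1 onset /n/, coda /j/ ok → licit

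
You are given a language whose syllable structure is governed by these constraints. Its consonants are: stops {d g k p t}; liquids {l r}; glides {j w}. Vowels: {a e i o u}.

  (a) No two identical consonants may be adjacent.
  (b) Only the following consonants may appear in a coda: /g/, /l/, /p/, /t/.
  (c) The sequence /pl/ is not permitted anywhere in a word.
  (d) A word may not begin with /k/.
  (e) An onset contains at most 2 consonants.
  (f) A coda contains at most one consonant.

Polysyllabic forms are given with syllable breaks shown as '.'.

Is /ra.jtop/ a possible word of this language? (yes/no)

yes

/ra.jtop/ — σ1 onset /r/, coda /∅/ ok; σ2 onset /jt/ (2C), coda /p/ ok → permitted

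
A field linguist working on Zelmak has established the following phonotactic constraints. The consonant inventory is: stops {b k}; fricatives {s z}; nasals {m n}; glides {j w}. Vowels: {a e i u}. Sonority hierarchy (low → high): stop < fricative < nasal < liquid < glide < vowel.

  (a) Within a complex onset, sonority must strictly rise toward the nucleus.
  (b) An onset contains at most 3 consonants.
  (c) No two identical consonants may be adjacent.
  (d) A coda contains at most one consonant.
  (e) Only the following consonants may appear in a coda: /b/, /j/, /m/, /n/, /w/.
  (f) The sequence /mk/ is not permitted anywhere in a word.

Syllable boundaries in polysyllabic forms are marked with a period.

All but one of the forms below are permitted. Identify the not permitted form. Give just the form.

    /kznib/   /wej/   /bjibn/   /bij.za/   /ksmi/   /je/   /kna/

/bjibn/

/kznib/ — σ1 onset /kzn/ (1→2→3 rises), coda /b/ ok → permitted
/wej/ — σ1 onset /w/, coda /j/ ok → permitted
/bjibn/ — violates constraint (d): syllable 1 coda /bn/ has 2 consonants (> 1) → not permitted
/bij.za/ — σ1 onset /b/, coda /j/ ok; σ2 onset /z/, coda /∅/ ok → permitted
/ksmi/ — σ1 onset /ksm/ (1→2→3 rises), coda /∅/ ok → permitted
/je/ — σ1 onset /j/, coda /∅/ ok → permitted
/kna/ — σ1 onset /kn/ (1→3 rises), coda /∅/ ok → permitted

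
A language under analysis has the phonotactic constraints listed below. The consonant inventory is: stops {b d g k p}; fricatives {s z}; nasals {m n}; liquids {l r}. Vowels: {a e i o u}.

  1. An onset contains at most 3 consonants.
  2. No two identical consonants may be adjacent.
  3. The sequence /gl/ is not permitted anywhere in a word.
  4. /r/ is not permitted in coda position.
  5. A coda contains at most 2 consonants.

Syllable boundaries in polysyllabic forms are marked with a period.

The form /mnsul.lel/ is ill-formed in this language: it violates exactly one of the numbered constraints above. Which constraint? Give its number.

/mnsul.lel/: adjacent identical consonants /ll/.
This is a violation of constraint 2: "No two identical consonants may be adjacent."
The remaining constraints (1, 3, 4, 5) are satisfied.

2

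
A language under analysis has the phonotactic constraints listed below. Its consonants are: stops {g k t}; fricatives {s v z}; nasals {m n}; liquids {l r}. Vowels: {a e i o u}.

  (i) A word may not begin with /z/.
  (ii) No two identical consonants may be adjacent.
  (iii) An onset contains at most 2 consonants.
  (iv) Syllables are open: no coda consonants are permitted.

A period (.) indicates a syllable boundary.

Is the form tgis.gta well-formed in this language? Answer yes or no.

tgis.gta — violates constraint (iv): syllable 1 coda /s/ has 1 consonant (> 0) → ill-formed

no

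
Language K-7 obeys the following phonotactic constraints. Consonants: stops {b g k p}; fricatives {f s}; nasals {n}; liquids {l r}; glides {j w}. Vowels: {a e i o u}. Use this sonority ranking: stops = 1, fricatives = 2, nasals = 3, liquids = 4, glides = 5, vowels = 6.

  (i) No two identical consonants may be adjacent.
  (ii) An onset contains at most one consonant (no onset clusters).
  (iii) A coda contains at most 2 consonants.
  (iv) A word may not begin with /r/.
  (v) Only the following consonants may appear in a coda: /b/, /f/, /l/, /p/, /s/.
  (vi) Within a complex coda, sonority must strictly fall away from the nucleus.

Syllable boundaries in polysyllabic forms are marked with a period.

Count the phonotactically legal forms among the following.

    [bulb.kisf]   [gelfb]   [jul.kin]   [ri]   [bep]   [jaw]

1

[bulb.kisf] — violates constraint (vi): syllable 2 coda /sf/: /s/ (fricative, 2) → /f/ (fricative, 2) does not fall → phonotactically illegal
[gelfb] — violates constraint (iii): syllable 1 coda /lfb/ has 3 consonants (> 2) → phonotactically illegal
[jul.kin] — violates constraint (v): syllable 2 coda contains /n/, which is not a licensed coda consonant → phonotactically illegal
[ri] — violates constraint (iv): word begins with /r/ → phonotactically illegal
[bep] — σ1 onset /b/, coda /p/ ok → phonotactically legal
[jaw] — violates constraint (v): syllable 1 coda contains /w/, which is not a licensed coda consonant → phonotactically illegal
Phonotactically legal: [bep] → 1.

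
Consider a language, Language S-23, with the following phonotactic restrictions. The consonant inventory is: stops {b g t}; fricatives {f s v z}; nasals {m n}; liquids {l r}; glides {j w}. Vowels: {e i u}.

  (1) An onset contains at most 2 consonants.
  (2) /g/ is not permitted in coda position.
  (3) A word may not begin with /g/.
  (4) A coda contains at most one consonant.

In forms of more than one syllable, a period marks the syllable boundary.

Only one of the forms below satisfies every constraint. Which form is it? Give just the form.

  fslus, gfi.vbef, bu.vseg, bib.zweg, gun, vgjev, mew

fslus — violates constraint 1: syllable 1 onset /fsl/ has 3 consonants (> 2) → ill-formed
gfi.vbef — violates constraint 3: word begins with /g/ → ill-formed
bu.vseg — violates constraint 2: syllable 2 coda contains /g/ → ill-formed
bib.zweg — violates constraint 2: syllable 2 coda contains /g/ → ill-formed
gun — violates constraint 3: word begins with /g/ → ill-formed
vgjev — violates constraint 1: syllable 1 onset /vgj/ has 3 consonants (> 2) → ill-formed
mew — σ1 onset /m/, coda /w/ ok → well-formed

mew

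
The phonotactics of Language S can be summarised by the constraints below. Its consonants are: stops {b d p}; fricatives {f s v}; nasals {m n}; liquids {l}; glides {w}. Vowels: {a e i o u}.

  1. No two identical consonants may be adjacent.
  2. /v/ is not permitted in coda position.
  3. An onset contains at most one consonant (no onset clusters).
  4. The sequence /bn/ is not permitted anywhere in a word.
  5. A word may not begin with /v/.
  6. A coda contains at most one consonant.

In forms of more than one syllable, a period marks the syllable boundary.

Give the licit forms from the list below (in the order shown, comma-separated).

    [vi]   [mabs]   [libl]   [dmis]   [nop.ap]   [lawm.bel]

[nop.ap]

[vi] — violates constraint 5: word begins with /v/ → illicit
[mabs] — violates constraint 6: syllable 1 coda /bs/ has 2 consonants (> 1) → illicit
[libl] — violates constraint 6: syllable 1 coda /bl/ has 2 consonants (> 1) → illicit
[dmis] — violates constraint 3: syllable 1 onset /dm/ has 2 consonants (> 1) → illicit
[nop.ap] — σ1 onset /n/, coda /p/ ok; σ2 onset /∅/, coda /p/ ok → licit
[lawm.bel] — violates constraint 6: syllable 1 coda /wm/ has 2 consonants (> 1) → illicit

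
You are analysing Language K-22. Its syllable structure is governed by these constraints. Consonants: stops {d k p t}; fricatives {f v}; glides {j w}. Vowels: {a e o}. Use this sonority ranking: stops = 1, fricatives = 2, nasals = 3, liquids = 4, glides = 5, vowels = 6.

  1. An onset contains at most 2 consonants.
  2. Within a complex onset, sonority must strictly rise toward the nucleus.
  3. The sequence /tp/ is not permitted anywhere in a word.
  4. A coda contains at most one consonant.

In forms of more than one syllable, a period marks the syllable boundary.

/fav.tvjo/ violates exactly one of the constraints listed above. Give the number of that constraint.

/fav.tvjo/: syllable 2 onset /tvj/ has 3 consonants (> 2).
This is a violation of constraint 1: "An onset contains at most 2 consonants."
The remaining constraints (2, 3, 4) are satisfied.

1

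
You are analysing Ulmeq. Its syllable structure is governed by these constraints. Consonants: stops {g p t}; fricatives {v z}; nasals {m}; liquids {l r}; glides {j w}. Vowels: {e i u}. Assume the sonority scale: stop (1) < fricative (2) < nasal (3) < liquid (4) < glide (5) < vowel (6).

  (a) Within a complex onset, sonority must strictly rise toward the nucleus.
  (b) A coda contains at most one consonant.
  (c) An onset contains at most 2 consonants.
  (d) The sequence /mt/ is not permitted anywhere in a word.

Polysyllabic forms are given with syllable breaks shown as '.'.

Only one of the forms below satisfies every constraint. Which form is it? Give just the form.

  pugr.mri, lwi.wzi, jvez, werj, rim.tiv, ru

ru

pugr.mri — violates constraint (b): syllable 1 coda /gr/ has 2 consonants (> 1) → illicit
lwi.wzi — violates constraint (a): syllable 2 onset /wz/: /w/ (glide, 5) → /z/ (fricative, 2) does not rise → illicit
jvez — violates constraint (a): syllable 1 onset /jv/: /j/ (glide, 5) → /v/ (fricative, 2) does not rise → illicit
werj — violates constraint (b): syllable 1 coda /rj/ has 2 consonants (> 1) → illicit
rim.tiv — violates constraint (d): contains banned sequence /mt/ → illicit
ru — σ1 onset /r/, coda /∅/ ok → licit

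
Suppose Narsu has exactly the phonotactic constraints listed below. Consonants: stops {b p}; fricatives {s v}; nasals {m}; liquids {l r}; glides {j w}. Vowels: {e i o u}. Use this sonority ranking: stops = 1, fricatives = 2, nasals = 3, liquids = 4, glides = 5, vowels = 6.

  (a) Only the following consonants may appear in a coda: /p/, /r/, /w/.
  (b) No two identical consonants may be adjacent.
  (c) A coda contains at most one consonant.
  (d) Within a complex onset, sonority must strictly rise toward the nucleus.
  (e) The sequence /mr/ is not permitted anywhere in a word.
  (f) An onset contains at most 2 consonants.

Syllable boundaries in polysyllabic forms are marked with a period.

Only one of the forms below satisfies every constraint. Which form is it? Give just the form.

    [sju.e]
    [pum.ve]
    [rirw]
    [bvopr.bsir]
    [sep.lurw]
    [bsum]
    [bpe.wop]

[sju.e]

[sju.e] — σ1 onset /sj/ (2→5 rises), coda /∅/ ok; σ2 onset /∅/, coda /∅/ ok → well-formed
[pum.ve] — violates constraint (a): syllable 1 coda contains /m/, which is not a licensed coda consonant → ill-formed
[rirw] — violates constraint (c): syllable 1 coda /rw/ has 2 consonants (> 1) → ill-formed
[bvopr.bsir] — violates constraint (c): syllable 1 coda /pr/ has 2 consonants (> 1) → ill-formed
[sep.lurw] — violates constraint (c): syllable 2 coda /rw/ has 2 consonants (> 1) → ill-formed
[bsum] — violates constraint (a): syllable 1 coda contains /m/, which is not a licensed coda consonant → ill-formed
[bpe.wop] — violates constraint (d): syllable 1 onset /bp/: /b/ (stop, 1) → /p/ (stop, 1) does not rise → ill-formed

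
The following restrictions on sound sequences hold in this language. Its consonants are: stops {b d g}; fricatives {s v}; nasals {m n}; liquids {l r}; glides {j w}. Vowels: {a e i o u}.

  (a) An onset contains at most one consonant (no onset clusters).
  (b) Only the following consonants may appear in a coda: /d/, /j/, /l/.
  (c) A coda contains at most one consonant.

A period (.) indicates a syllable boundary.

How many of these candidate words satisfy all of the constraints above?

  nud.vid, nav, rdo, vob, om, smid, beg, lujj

nud.vid — σ1 onset /n/, coda /d/ ok; σ2 onset /v/, coda /d/ ok → well-formed
nav — violates constraint (b): syllable 1 coda contains /v/, which is not a licensed coda consonant → ill-formed
rdo — violates constraint (a): syllable 1 onset /rd/ has 2 consonants (> 1) → ill-formed
vob — violates constraint (b): syllable 1 coda contains /b/, which is not a licensed coda consonant → ill-formed
om — violates constraint (b): syllable 1 coda contains /m/, which is not a licensed coda consonant → ill-formed
smid — violates constraint (a): syllable 1 onset /sm/ has 2 consonants (> 1) → ill-formed
beg — violates constraint (b): syllable 1 coda contains /g/, which is not a licensed coda consonant → ill-formed
lujj — violates constraint (c): syllable 1 coda /jj/ has 2 consonants (> 1) → ill-formed
Well-formed: nud.vid → 1.

1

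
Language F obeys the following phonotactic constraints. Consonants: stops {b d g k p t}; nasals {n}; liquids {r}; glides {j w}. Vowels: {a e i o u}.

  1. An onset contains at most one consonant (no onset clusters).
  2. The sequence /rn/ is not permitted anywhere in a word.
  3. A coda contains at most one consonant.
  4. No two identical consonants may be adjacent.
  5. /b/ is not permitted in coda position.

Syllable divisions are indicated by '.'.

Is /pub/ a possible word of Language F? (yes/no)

no

/pub/ — violates constraint 5: syllable 1 coda contains /b/ → illicit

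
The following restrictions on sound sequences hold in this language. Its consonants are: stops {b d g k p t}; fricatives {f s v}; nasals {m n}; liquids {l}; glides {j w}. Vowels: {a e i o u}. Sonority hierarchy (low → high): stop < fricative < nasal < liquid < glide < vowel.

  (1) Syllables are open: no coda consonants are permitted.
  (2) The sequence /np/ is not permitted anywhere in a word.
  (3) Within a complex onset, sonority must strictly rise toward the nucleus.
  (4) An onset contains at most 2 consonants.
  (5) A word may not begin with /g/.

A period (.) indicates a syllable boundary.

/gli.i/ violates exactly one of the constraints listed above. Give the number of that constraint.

5

/gli.i/: word begins with /g/.
This is a violation of constraint 5: "A word may not begin with /g/."
The remaining constraints (1, 2, 3, 4) are satisfied.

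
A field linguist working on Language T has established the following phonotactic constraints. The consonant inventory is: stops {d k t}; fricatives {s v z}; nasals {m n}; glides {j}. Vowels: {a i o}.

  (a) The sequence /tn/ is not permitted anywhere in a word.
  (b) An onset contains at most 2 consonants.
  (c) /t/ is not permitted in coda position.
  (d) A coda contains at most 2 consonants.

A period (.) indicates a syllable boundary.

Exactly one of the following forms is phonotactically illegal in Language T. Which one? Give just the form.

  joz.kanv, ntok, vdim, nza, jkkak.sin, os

jkkak.sin

joz.kanv — σ1 onset /j/, coda /z/ ok; σ2 onset /k/, coda /nv/ (2C) ok → phonotactically legal
ntok — σ1 onset /nt/ (2C), coda /k/ ok → phonotactically legal
vdim — σ1 onset /vd/ (2C), coda /m/ ok → phonotactically legal
nza — σ1 onset /nz/ (2C), coda /∅/ ok → phonotactically legal
jkkak.sin — violates constraint (b): syllable 1 onset /jkk/ has 3 consonants (> 2) → phonotactically illegal
os — σ1 onset /∅/, coda /s/ ok → phonotactically legal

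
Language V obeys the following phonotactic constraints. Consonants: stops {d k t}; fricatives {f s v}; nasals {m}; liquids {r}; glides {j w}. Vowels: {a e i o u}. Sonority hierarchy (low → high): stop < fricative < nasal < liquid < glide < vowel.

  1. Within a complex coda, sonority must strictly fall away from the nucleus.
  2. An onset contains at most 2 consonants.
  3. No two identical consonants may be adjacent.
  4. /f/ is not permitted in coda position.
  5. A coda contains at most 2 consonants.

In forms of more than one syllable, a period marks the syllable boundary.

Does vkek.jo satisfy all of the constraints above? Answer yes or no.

vkek.jo — σ1 onset /vk/ (2C), coda /k/ ok; σ2 onset /j/, coda /∅/ ok → well-formed

yes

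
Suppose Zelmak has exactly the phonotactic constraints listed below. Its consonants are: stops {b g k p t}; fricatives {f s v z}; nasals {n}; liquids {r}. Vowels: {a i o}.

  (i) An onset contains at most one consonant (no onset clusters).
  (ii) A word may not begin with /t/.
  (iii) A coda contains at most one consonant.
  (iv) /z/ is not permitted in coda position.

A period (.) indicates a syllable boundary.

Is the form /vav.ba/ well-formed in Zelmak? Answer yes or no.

yes

/vav.ba/ — σ1 onset /v/, coda /v/ ok; σ2 onset /b/, coda /∅/ ok → well-formed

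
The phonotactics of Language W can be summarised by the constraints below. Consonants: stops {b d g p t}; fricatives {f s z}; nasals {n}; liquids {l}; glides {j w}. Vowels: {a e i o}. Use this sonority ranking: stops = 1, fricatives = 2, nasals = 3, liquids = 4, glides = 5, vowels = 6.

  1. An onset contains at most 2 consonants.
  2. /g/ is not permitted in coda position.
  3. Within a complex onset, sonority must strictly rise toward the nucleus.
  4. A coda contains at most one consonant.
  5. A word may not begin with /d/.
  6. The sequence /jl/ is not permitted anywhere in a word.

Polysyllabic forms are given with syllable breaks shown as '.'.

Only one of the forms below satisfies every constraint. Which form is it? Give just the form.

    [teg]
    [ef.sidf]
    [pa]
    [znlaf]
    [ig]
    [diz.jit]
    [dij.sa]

[pa]

[teg] — violates constraint 2: syllable 1 coda contains /g/ → illicit
[ef.sidf] — violates constraint 4: syllable 2 coda /df/ has 2 consonants (> 1) → illicit
[pa] — σ1 onset /p/, coda /∅/ ok → licit
[znlaf] — violates constraint 1: syllable 1 onset /znl/ has 3 consonants (> 2) → illicit
[ig] — violates constraint 2: syllable 1 coda contains /g/ → illicit
[diz.jit] — violates constraint 5: word begins with /d/ → illicit
[dij.sa] — violates constraint 5: word begins with /d/ → illicit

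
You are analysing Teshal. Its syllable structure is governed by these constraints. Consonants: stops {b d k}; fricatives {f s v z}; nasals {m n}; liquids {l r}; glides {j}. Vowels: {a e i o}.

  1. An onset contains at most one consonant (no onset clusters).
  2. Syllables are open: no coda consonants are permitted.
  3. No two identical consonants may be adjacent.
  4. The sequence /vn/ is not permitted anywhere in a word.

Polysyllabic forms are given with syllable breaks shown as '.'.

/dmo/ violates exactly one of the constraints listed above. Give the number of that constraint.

1

/dmo/: syllable 1 onset /dm/ has 2 consonants (> 1).
This is a violation of constraint 1: "An onset contains at most one consonant (no onset clusters)."
The remaining constraints (2, 3, 4) are satisfied.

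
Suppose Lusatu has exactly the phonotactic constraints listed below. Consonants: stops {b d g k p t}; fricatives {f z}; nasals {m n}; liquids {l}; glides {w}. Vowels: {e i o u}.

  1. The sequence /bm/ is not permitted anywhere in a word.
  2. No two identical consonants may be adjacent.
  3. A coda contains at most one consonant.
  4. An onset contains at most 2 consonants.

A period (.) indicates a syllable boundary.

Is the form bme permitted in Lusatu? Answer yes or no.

bme — violates constraint 1: contains banned sequence /bm/ → not permitted

no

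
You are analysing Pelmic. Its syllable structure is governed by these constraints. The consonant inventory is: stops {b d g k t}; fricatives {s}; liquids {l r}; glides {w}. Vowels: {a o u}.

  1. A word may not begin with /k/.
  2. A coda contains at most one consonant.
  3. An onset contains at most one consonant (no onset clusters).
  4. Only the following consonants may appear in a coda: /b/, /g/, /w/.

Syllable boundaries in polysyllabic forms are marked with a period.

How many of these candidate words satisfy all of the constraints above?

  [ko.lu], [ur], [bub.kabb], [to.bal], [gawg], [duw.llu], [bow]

1

[ko.lu] — violates constraint 1: word begins with /k/ → not permitted
[ur] — violates constraint 4: syllable 1 coda contains /r/, which is not a licensed coda consonant → not permitted
[bub.kabb] — violates constraint 2: syllable 2 coda /bb/ has 2 consonants (> 1) → not permitted
[to.bal] — violates constraint 4: syllable 2 coda contains /l/, which is not a licensed coda consonant → not permitted
[gawg] — violates constraint 2: syllable 1 coda /wg/ has 2 consonants (> 1) → not permitted
[duw.llu] — violates constraint 3: syllable 2 onset /ll/ has 2 consonants (> 1) → not permitted
[bow] — σ1 onset /b/, coda /w/ ok → permitted
Permitted: [bow] → 1.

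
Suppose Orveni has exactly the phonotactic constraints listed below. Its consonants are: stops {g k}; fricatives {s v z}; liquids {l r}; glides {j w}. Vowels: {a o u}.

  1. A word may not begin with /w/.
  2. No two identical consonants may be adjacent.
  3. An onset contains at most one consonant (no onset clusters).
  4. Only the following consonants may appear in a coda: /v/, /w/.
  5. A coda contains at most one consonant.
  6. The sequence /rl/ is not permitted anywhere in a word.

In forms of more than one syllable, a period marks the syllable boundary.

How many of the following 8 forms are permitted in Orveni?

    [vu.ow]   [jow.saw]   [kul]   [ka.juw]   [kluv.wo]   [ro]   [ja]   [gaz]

5

[vu.ow] — σ1 onset /v/, coda /∅/ ok; σ2 onset /∅/, coda /w/ ok → permitted
[jow.saw] — σ1 onset /j/, coda /w/ ok; σ2 onset /s/, coda /w/ ok → permitted
[kul] — violates constraint 4: syllable 1 coda contains /l/, which is not a licensed coda consonant → not permitted
[ka.juw] — σ1 onset /k/, coda /∅/ ok; σ2 onset /j/, coda /w/ ok → permitted
[kluv.wo] — violates constraint 3: syllable 1 onset /kl/ has 2 consonants (> 1) → not permitted
[ro] — σ1 onset /r/, coda /∅/ ok → permitted
[ja] — σ1 onset /j/, coda /∅/ ok → permitted
[gaz] — violates constraint 4: syllable 1 coda contains /z/, which is not a licensed coda consonant → not permitted
Permitted: [vu.ow], [jow.saw], [ka.juw], [ro], [ja] → 5.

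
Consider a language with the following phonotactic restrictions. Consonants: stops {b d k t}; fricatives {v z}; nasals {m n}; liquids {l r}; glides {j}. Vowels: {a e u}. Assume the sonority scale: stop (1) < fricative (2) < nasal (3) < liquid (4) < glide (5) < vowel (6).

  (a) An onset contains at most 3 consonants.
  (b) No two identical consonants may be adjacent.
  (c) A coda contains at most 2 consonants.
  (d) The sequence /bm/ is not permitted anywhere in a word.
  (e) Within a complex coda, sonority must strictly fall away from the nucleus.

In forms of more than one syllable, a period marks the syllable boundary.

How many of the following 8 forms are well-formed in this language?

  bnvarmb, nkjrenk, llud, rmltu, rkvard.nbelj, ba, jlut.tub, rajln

bnvarmb — violates constraint (c): syllable 1 coda /rmb/ has 3 consonants (> 2) → ill-formed
nkjrenk — violates constraint (a): syllable 1 onset /nkjr/ has 4 consonants (> 3) → ill-formed
llud — violates constraint (b): adjacent identical consonants /ll/ → ill-formed
rmltu — violates constraint (a): syllable 1 onset /rmlt/ has 4 consonants (> 3) → ill-formed
rkvard.nbelj — violates constraint (e): syllable 2 coda /lj/: /l/ (liquid, 4) → /j/ (glide, 5) does not fall → ill-formed
ba — σ1 onset /b/, coda /∅/ ok → well-formed
jlut.tub — violates constraint (b): adjacent identical consonants /tt/ → ill-formed
rajln — violates constraint (c): syllable 1 coda /jln/ has 3 consonants (> 2) → ill-formed
Well-formed: ba → 1.

1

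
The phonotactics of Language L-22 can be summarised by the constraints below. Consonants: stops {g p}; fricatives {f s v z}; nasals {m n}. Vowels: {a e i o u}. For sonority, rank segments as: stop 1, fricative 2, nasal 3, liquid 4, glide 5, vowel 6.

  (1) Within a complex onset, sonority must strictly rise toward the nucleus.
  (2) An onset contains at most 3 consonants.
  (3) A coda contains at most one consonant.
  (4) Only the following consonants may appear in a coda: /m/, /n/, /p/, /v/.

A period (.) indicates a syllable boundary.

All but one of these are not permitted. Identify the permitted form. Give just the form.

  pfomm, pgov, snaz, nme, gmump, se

pfomm — violates constraint 3: syllable 1 coda /mm/ has 2 consonants (> 1) → not permitted
pgov — violates constraint 1: syllable 1 onset /pg/: /p/ (stop, 1) → /g/ (stop, 1) does not rise → not permitted
snaz — violates constraint 4: syllable 1 coda contains /z/, which is not a licensed coda consonant → not permitted
nme — violates constraint 1: syllable 1 onset /nm/: /n/ (nasal, 3) → /m/ (nasal, 3) does not rise → not permitted
gmump — violates constraint 3: syllable 1 coda /mp/ has 2 consonants (> 1) → not permitted
se — σ1 onset /s/, coda /∅/ ok → permitted

se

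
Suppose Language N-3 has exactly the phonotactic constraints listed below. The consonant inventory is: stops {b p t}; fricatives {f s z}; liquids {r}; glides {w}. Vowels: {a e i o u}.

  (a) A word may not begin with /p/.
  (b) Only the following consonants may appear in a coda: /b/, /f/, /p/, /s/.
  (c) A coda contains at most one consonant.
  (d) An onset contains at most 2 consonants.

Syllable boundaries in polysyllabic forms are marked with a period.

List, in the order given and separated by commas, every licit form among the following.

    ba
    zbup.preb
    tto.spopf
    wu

ba, zbup.preb, wu

ba — σ1 onset /b/, coda /∅/ ok → licit
zbup.preb — σ1 onset /zb/ (2C), coda /p/ ok; σ2 onset /pr/ (2C), coda /b/ ok → licit
tto.spopf — violates constraint (c): syllable 2 coda /pf/ has 2 consonants (> 1) → illicit
wu — σ1 onset /w/, coda /∅/ ok → licit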